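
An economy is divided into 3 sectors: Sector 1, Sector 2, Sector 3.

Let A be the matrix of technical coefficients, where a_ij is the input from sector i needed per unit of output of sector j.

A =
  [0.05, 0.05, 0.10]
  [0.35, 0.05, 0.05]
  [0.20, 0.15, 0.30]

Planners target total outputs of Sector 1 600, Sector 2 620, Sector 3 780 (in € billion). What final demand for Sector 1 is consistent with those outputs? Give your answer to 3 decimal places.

I − A =
  [   0.95    -0.05    -0.10]
  [  -0.35     0.95    -0.05]
  [  -0.20    -0.15     0.70]
d = (I − A) x:
  d_1 = (+0.95)·600 + (-0.05)·620 + (-0.10)·780 = 461.000
  d_2 = (-0.35)·600 + (+0.95)·620 + (-0.05)·780 = 340.000
  d_3 = (-0.20)·600 + (-0.15)·620 + (+0.70)·780 = 333.000

d_1 = 461.000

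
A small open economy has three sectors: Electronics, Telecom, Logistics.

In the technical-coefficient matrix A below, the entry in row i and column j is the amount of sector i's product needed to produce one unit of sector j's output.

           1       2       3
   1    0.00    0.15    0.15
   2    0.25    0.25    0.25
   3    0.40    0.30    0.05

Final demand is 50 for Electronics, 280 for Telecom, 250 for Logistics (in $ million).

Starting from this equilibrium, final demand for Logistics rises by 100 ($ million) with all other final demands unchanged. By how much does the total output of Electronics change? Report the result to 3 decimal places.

I − A =
  [   1.00    -0.15    -0.15]
  [  -0.25     0.75    -0.25]
  [  -0.40    -0.30     0.95]
Cofactors of I−A, C_ij = (−1)^(i+j)·(minor ij) (rows/columns in the sector order above):
  C_11 = (0.75)(0.95) − (-0.25)(-0.30) = 0.6375
  C_12 = −[(-0.25)(0.95) − (-0.25)(-0.40)] = 0.3375
  C_13 = (-0.25)(-0.30) − (0.75)(-0.40) = 0.3750
  C_21 = −[(-0.15)(0.95) − (-0.15)(-0.30)] = 0.1875
  C_22 = (1.00)(0.95) − (-0.15)(-0.40) = 0.8900
  C_23 = −[(1.00)(-0.30) − (-0.15)(-0.40)] = 0.3600
  C_31 = (-0.15)(-0.25) − (-0.15)(0.75) = 0.1500
  C_32 = −[(1.00)(-0.25) − (-0.15)(-0.25)] = 0.2875
  C_33 = (1.00)(0.75) − (-0.15)(-0.25) = 0.7125
det(I−A) = Σ_j (I−A)_1j·C_1j = (1.00)(0.6375) + (-0.15)(0.3375) + (-0.15)(0.3750) = 0.530625
adj(I−A) = Cᵀ =
  [ 0.6375   0.1875   0.1500]
  [ 0.3375   0.8900   0.2875]
  [ 0.3750   0.3600   0.7125]
(I − A)⁻¹ = adj(I−A) / det(I−A) ≈
  [   1.2014     0.3534     0.2827]
  [   0.6360     1.6773     0.5418]
  [   0.7067     0.6784     1.3428]
Δx = (I − A)⁻¹ Δd with Δd having +100 in the Logistics component and 0 elsewhere.
So Δx_1 = L_13 · (+100), where L_13 = adj(I−A)_13 / det(I−A) = 0.1500 / 0.530625.
Δx_1 = 0.1500 × (+100) / 0.530625 = 15.00 / 0.530625 ≈ 28.269.

Δx_1 = 28.269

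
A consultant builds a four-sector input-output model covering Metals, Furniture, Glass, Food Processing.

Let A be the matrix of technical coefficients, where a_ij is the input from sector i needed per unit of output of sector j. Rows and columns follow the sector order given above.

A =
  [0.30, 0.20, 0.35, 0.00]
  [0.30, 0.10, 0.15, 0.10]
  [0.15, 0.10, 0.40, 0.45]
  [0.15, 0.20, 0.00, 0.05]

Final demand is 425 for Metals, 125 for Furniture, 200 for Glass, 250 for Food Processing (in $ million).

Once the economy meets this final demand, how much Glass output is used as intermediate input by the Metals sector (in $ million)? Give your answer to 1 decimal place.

z_31 = 243.0

I − A =
  [   0.70    -0.20    -0.35     0.00]
  [  -0.30     0.90    -0.15    -0.10]
  [  -0.15    -0.10     0.60    -0.45]
  [  -0.15    -0.20     0.00     0.95]
Compute the cofactors C_ij = (−1)^(i+j)·(3×3 minor ij) of I−A; the adjugate is their transpose:
adj(I−A) = Cᵀ =
  [ 0.47325   0.17875   0.32075   0.17075]
  [ 0.21150   0.32550   0.20475   0.13125]
  [ 0.24300   0.17150   0.52450   0.26650]
  [ 0.11925   0.09675   0.09375   0.26925]
det(I−A) = Σ_j (I−A)_1j·C_1j = (0.70)(0.47325) + (-0.20)(0.21150) + (-0.35)(0.24300) + (0.00)(0.11925) = 0.203925
(I − A)⁻¹ = adj(I−A) / det(I−A) ≈
  [   2.3207     0.8765     1.5729     0.8373]
  [   1.0371     1.5962     1.0040     0.6436]
  [   1.1916     0.8410     2.5720     1.3069]
  [   0.5848     0.4744     0.4597     1.3203]
First solve x = (I − A)⁻¹ d = adj(I−A)·d / det(I−A); in particular x_1 = (0.47325·425 + 0.17875·125 + 0.32075·200 + 0.17075·250) / 0.203925 = 330.3125 / 0.203925 ≈ 1619.774.
Intermediate flow from 3 to 1: z_31 = a_31 · x_1 = 0.15 × 330.3125 / 0.203925 = 49.546875 / 0.203925 ≈ 243.0.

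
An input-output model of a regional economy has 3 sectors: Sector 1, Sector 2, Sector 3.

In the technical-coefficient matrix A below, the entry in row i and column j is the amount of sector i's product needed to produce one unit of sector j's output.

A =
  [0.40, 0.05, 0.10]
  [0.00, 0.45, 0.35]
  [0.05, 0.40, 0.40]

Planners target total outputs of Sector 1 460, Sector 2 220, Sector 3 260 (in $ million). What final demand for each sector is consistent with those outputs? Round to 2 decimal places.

d_1 = 239.00, d_2 = 30.00, d_3 = 45.00

I − A =
  [   0.60    -0.05    -0.10]
  [   0.00     0.55    -0.35]
  [  -0.05    -0.40     0.60]
d = (I − A) x:
  d_1 = (+0.60)·460 + (-0.05)·220 + (-0.10)·260 = 239.00
  d_2 = (+0.00)·460 + (+0.55)·220 + (-0.35)·260 = 30.00
  d_3 = (-0.05)·460 + (-0.40)·220 + (+0.60)·260 = 45.00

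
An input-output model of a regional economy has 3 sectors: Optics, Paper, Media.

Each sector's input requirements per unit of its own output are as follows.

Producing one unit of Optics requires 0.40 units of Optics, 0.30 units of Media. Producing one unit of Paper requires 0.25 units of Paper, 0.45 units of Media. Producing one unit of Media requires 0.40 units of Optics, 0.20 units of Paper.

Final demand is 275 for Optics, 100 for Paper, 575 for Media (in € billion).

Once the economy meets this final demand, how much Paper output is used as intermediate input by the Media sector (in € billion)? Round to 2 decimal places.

I − A =
  [   0.60     0.00    -0.40]
  [   0.00     0.75    -0.20]
  [  -0.30    -0.45     1.00]
Cofactors of I−A, C_ij = (−1)^(i+j)·(minor ij) (rows/columns in the sector order above):
  C_11 = (0.75)(1.00) − (-0.20)(-0.45) = 0.6600
  C_12 = −[(0.00)(1.00) − (-0.20)(-0.30)] = 0.0600
  C_13 = (0.00)(-0.45) − (0.75)(-0.30) = 0.2250
  C_21 = −[(0.00)(1.00) − (-0.40)(-0.45)] = 0.1800
  C_22 = (0.60)(1.00) − (-0.40)(-0.30) = 0.4800
  C_23 = −[(0.60)(-0.45) − (0.00)(-0.30)] = 0.2700
  C_31 = (0.00)(-0.20) − (-0.40)(0.75) = 0.3000
  C_32 = −[(0.60)(-0.20) − (-0.40)(0.00)] = 0.1200
  C_33 = (0.60)(0.75) − (0.00)(0.00) = 0.4500
det(I−A) = Σ_j (I−A)_1j·C_1j = (0.60)(0.6600) + (0.00)(0.0600) + (-0.40)(0.2250) = 0.3060
adj(I−A) = Cᵀ =
  [ 0.6600   0.1800   0.3000]
  [ 0.0600   0.4800   0.1200]
  [ 0.2250   0.2700   0.4500]
(I − A)⁻¹ = adj(I−A) / det(I−A) ≈
  [   2.1569     0.5882     0.9804]
  [   0.1961     1.5686     0.3922]
  [   0.7353     0.8824     1.4706]
First solve x = (I − A)⁻¹ d = adj(I−A)·d / det(I−A); in particular x_3 = (0.2250·275 + 0.2700·100 + 0.4500·575) / 0.3060 = 347.625 / 0.3060 ≈ 1136.0294.
Intermediate flow from 2 to 3: z_23 = a_23 · x_3 = 0.20 × 347.625 / 0.3060 = 69.525 / 0.3060 ≈ 227.21.

z_23 = 227.21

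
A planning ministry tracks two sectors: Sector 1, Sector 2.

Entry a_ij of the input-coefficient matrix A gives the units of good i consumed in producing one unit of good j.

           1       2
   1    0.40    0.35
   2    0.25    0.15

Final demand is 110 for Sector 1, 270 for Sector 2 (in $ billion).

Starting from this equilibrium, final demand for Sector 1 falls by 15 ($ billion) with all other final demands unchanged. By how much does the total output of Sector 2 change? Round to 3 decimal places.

Δx_2 = -8.876

I − A =
  [   0.60    -0.35]
  [  -0.25     0.85]
det(I−A) = (0.60)(0.85) − (-0.35)(-0.25) = 0.4225
adj(I−A) = [[0.85, 0.35], [0.25, 0.60]]
(I − A)⁻¹ = adj(I−A) / det(I−A) ≈
  [   2.0118     0.8284]
  [   0.5917     1.4201]
Δx = (I − A)⁻¹ Δd with Δd having -15 in the Sector 1 component and 0 elsewhere.
So Δx_2 = L_21 · (-15), where L_21 = adj(I−A)_21 / det(I−A) = 0.25 / 0.4225.
Δx_2 = 0.25 × (-15) / 0.4225 = -3.75 / 0.4225 ≈ -8.876.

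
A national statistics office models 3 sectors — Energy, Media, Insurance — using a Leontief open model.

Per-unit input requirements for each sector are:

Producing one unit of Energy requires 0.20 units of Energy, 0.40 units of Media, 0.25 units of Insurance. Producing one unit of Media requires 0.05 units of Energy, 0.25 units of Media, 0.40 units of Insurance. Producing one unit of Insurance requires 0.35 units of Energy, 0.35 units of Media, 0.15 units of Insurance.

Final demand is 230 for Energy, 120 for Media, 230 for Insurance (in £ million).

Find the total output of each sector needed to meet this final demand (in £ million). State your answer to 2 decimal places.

I − A =
  [   0.80    -0.05    -0.35]
  [  -0.40     0.75    -0.35]
  [  -0.25    -0.40     0.85]
Cofactors of I−A, C_ij = (−1)^(i+j)·(minor ij) (rows/columns in the sector order above):
  C_11 = (0.75)(0.85) − (-0.35)(-0.40) = 0.4975
  C_12 = −[(-0.40)(0.85) − (-0.35)(-0.25)] = 0.4275
  C_13 = (-0.40)(-0.40) − (0.75)(-0.25) = 0.3475
  C_21 = −[(-0.05)(0.85) − (-0.35)(-0.40)] = 0.1825
  C_22 = (0.80)(0.85) − (-0.35)(-0.25) = 0.5925
  C_23 = −[(0.80)(-0.40) − (-0.05)(-0.25)] = 0.3325
  C_31 = (-0.05)(-0.35) − (-0.35)(0.75) = 0.2800
  C_32 = −[(0.80)(-0.35) − (-0.35)(-0.40)] = 0.4200
  C_33 = (0.80)(0.75) − (-0.05)(-0.40) = 0.5800
det(I−A) = Σ_j (I−A)_1j·C_1j = (0.80)(0.4975) + (-0.05)(0.4275) + (-0.35)(0.3475) = 0.2550
adj(I−A) = Cᵀ =
  [ 0.4975   0.1825   0.2800]
  [ 0.4275   0.5925   0.4200]
  [ 0.3475   0.3325   0.5800]
(I − A)⁻¹ = adj(I−A) / det(I−A) ≈
  [   1.9510     0.7157     1.0980]
  [   1.6765     2.3235     1.6471]
  [   1.3627     1.3039     2.2745]
x = (I − A)⁻¹ d = adj(I−A)·d / det(I−A), with det(I−A) = 0.2550:
  x_E = (0.4975·230 + 0.1825·120 + 0.2800·230) / 0.2550 = 200.725 / 0.2550 ≈ 787.16
  x_M = (0.4275·230 + 0.5925·120 + 0.4200·230) / 0.2550 = 266.025 / 0.2550 ≈ 1043.24
  x_I = (0.3475·230 + 0.3325·120 + 0.5800·230) / 0.2550 = 253.225 / 0.2550 ≈ 993.04

x_E = 787.16, x_M = 1043.24, x_I = 993.04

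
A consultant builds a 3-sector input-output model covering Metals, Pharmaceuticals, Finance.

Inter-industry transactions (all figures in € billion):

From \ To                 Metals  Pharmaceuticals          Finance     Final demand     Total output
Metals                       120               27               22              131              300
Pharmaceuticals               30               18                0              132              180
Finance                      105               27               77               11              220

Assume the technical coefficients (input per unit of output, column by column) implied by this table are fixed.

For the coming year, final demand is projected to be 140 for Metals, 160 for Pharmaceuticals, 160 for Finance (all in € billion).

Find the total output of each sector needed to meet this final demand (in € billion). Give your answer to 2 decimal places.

x_M = 370.80, x_P = 218.98, x_F = 496.35

Technical coefficients a_ij = z_ij / X_j:
  a_MM = 120/300 = 0.40, a_PM = 30/300 = 0.10, a_FM = 105/300 = 0.35
  a_MP = 27/180 = 0.15, a_PP = 18/180 = 0.10, a_FP = 27/180 = 0.15
  a_MF = 22/220 = 0.10, a_PF = 0/220 = 0.00, a_FF = 77/220 = 0.35
I − A =
  [   0.60    -0.15    -0.10]
  [  -0.10     0.90     0.00]
  [  -0.35    -0.15     0.65]
Cofactors of I−A, C_ij = (−1)^(i+j)·(minor ij) (rows/columns in the sector order above):
  C_11 = (0.90)(0.65) − (0.00)(-0.15) = 0.5850
  C_12 = −[(-0.10)(0.65) − (0.00)(-0.35)] = 0.0650
  C_13 = (-0.10)(-0.15) − (0.90)(-0.35) = 0.3300
  C_21 = −[(-0.15)(0.65) − (-0.10)(-0.15)] = 0.1125
  C_22 = (0.60)(0.65) − (-0.10)(-0.35) = 0.3550
  C_23 = −[(0.60)(-0.15) − (-0.15)(-0.35)] = 0.1425
  C_31 = (-0.15)(0.00) − (-0.10)(0.90) = 0.0900
  C_32 = −[(0.60)(0.00) − (-0.10)(-0.10)] = 0.0100
  C_33 = (0.60)(0.90) − (-0.15)(-0.10) = 0.5250
det(I−A) = Σ_j (I−A)_1j·C_1j = (0.60)(0.5850) + (-0.15)(0.0650) + (-0.10)(0.3300) = 0.30825
adj(I−A) = Cᵀ =
  [ 0.5850   0.1125   0.0900]
  [ 0.0650   0.3550   0.0100]
  [ 0.3300   0.1425   0.5250]
(I − A)⁻¹ = adj(I−A) / det(I−A) ≈
  [   1.8978     0.3650     0.2920]
  [   0.2109     1.1517     0.0324]
  [   1.0706     0.4623     1.7032]
x = (I − A)⁻¹ d = adj(I−A)·d / det(I−A), with det(I−A) = 0.30825:
  x_M = (0.5850·140 + 0.1125·160 + 0.0900·160) / 0.30825 = 114.30 / 0.30825 ≈ 370.80
  x_P = (0.0650·140 + 0.3550·160 + 0.0100·160) / 0.30825 = 67.50 / 0.30825 ≈ 218.98
  x_F = (0.3300·140 + 0.1425·160 + 0.5250·160) / 0.30825 = 153.00 / 0.30825 ≈ 496.35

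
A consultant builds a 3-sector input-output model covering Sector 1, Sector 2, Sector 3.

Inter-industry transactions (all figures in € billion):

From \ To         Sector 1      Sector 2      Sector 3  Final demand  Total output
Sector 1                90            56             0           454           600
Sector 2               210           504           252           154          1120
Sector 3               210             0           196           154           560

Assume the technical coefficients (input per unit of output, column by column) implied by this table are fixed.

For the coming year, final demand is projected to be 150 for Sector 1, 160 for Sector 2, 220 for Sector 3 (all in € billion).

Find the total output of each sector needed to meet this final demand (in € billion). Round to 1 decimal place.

Technical coefficients a_ij = z_ij / X_j:
  a_11 = 90/600 = 0.15, a_21 = 210/600 = 0.35, a_31 = 210/600 = 0.35
  a_12 = 56/1120 = 0.05, a_22 = 504/1120 = 0.45, a_32 = 0/1120 = 0.00
  a_13 = 0/560 = 0.00, a_23 = 252/560 = 0.45, a_33 = 196/560 = 0.35
I − A =
  [   0.85    -0.05     0.00]
  [  -0.35     0.55    -0.45]
  [  -0.35     0.00     0.65]
Cofactors of I−A, C_ij = (−1)^(i+j)·(minor ij) (rows/columns in the sector order above):
  C_11 = (0.55)(0.65) − (-0.45)(0.00) = 0.3575
  C_12 = −[(-0.35)(0.65) − (-0.45)(-0.35)] = 0.3850
  C_13 = (-0.35)(0.00) − (0.55)(-0.35) = 0.1925
  C_21 = −[(-0.05)(0.65) − (0.00)(0.00)] = 0.0325
  C_22 = (0.85)(0.65) − (0.00)(-0.35) = 0.5525
  C_23 = −[(0.85)(0.00) − (-0.05)(-0.35)] = 0.0175
  C_31 = (-0.05)(-0.45) − (0.00)(0.55) = 0.0225
  C_32 = −[(0.85)(-0.45) − (0.00)(-0.35)] = 0.3825
  C_33 = (0.85)(0.55) − (-0.05)(-0.35) = 0.4500
det(I−A) = Σ_j (I−A)_1j·C_1j = (0.85)(0.3575) + (-0.05)(0.3850) + (0.00)(0.1925) = 0.284625
adj(I−A) = Cᵀ =
  [ 0.3575   0.0325   0.0225]
  [ 0.3850   0.5525   0.3825]
  [ 0.1925   0.0175   0.4500]
(I − A)⁻¹ = adj(I−A) / det(I−A) ≈
  [   1.2560     0.1142     0.0791]
  [   1.3527     1.9412     1.3439]
  [   0.6763     0.0615     1.5810]
x = (I − A)⁻¹ d = adj(I−A)·d / det(I−A), with det(I−A) = 0.284625:
  x_1 = (0.3575·150 + 0.0325·160 + 0.0225·220) / 0.284625 = 63.775 / 0.284625 ≈ 224.1
  x_2 = (0.3850·150 + 0.5525·160 + 0.3825·220) / 0.284625 = 230.30 / 0.284625 ≈ 809.1
  x_3 = (0.1925·150 + 0.0175·160 + 0.4500·220) / 0.284625 = 130.675 / 0.284625 ≈ 459.1

x_1 = 224.1, x_2 = 809.1, x_3 = 459.1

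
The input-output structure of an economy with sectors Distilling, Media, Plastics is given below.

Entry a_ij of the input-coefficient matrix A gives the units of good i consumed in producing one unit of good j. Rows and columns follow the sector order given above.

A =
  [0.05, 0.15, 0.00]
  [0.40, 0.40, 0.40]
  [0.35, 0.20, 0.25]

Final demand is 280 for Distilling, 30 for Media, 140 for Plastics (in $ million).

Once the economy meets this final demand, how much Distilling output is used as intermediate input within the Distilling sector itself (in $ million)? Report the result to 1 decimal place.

I − A =
  [   0.95    -0.15     0.00]
  [  -0.40     0.60    -0.40]
  [  -0.35    -0.20     0.75]
Cofactors of I−A, C_ij = (−1)^(i+j)·(minor ij) (rows/columns in the sector order above):
  C_11 = (0.60)(0.75) − (-0.40)(-0.20) = 0.3700
  C_12 = −[(-0.40)(0.75) − (-0.40)(-0.35)] = 0.4400
  C_13 = (-0.40)(-0.20) − (0.60)(-0.35) = 0.2900
  C_21 = −[(-0.15)(0.75) − (0.00)(-0.20)] = 0.1125
  C_22 = (0.95)(0.75) − (0.00)(-0.35) = 0.7125
  C_23 = −[(0.95)(-0.20) − (-0.15)(-0.35)] = 0.2425
  C_31 = (-0.15)(-0.40) − (0.00)(0.60) = 0.0600
  C_32 = −[(0.95)(-0.40) − (0.00)(-0.40)] = 0.3800
  C_33 = (0.95)(0.60) − (-0.15)(-0.40) = 0.5100
det(I−A) = Σ_j (I−A)_1j·C_1j = (0.95)(0.3700) + (-0.15)(0.4400) + (0.00)(0.2900) = 0.2855
adj(I−A) = Cᵀ =
  [ 0.3700   0.1125   0.0600]
  [ 0.4400   0.7125   0.3800]
  [ 0.2900   0.2425   0.5100]
(I − A)⁻¹ = adj(I−A) / det(I−A) ≈
  [   1.2960     0.3940     0.2102]
  [   1.5412     2.4956     1.3310]
  [   1.0158     0.8494     1.7863]
First solve x = (I − A)⁻¹ d = adj(I−A)·d / det(I−A); in particular x_1 = (0.3700·280 + 0.1125·30 + 0.0600·140) / 0.2855 = 115.375 / 0.2855 ≈ 404.116.
Intermediate flow from 1 to 1: z_11 = a_11 · x_1 = 0.05 × 115.375 / 0.2855 = 5.76875 / 0.2855 ≈ 20.2.

z_11 = 20.2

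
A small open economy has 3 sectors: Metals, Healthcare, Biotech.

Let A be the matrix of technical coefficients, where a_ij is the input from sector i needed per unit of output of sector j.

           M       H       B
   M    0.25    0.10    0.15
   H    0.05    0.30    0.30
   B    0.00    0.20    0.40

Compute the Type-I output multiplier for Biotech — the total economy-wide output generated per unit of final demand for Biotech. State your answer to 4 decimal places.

m_B = 3.3427

I − A =
  [   0.75    -0.10    -0.15]
  [  -0.05     0.70    -0.30]
  [   0.00    -0.20     0.60]
Cofactors of I−A, C_ij = (−1)^(i+j)·(minor ij) (rows/columns in the sector order above):
  C_11 = (0.70)(0.60) − (-0.30)(-0.20) = 0.3600
  C_12 = −[(-0.05)(0.60) − (-0.30)(0.00)] = 0.0300
  C_13 = (-0.05)(-0.20) − (0.70)(0.00) = 0.0100
  C_21 = −[(-0.10)(0.60) − (-0.15)(-0.20)] = 0.0900
  C_22 = (0.75)(0.60) − (-0.15)(0.00) = 0.4500
  C_23 = −[(0.75)(-0.20) − (-0.10)(0.00)] = 0.1500
  C_31 = (-0.10)(-0.30) − (-0.15)(0.70) = 0.1350
  C_32 = −[(0.75)(-0.30) − (-0.15)(-0.05)] = 0.2325
  C_33 = (0.75)(0.70) − (-0.10)(-0.05) = 0.5200
det(I−A) = Σ_j (I−A)_1j·C_1j = (0.75)(0.3600) + (-0.10)(0.0300) + (-0.15)(0.0100) = 0.2655
adj(I−A) = Cᵀ =
  [ 0.3600   0.0900   0.1350]
  [ 0.0300   0.4500   0.2325]
  [ 0.0100   0.1500   0.5200]
(I − A)⁻¹ = adj(I−A) / det(I−A) ≈
  [   1.35593     0.33898     0.50847]
  [   0.11299     1.69492     0.87571]
  [   0.03766     0.56497     1.95857]
The output multiplier for sector j is the column-j sum of the Leontief inverse (I − A)⁻¹ = adj(I−A) / det(I−A).
Column B of adj(I−A): (0.1350, 0.2325, 0.5200); det(I−A) = 0.2655.
m_B = (0.1350 + 0.2325 + 0.5200) / 0.2655 = 0.8875 / 0.2655 ≈ 3.3427.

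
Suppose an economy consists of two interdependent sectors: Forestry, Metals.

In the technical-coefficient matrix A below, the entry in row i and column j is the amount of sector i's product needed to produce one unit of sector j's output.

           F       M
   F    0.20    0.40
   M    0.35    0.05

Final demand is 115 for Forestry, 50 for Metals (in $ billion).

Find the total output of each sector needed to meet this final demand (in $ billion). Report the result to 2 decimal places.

x_F = 208.47, x_M = 129.44

I − A =
  [   0.80    -0.40]
  [  -0.35     0.95]
det(I−A) = (0.80)(0.95) − (-0.40)(-0.35) = 0.6200
adj(I−A) = [[0.95, 0.40], [0.35, 0.80]]
(I − A)⁻¹ = adj(I−A) / det(I−A) ≈
  [   1.5323     0.6452]
  [   0.5645     1.2903]
x = (I − A)⁻¹ d = adj(I−A)·d / det(I−A), with det(I−A) = 0.6200:
  x_F = (0.95·115 + 0.40·50) / 0.6200 = 129.25 / 0.6200 ≈ 208.47
  x_M = (0.35·115 + 0.80·50) / 0.6200 = 80.25 / 0.6200 ≈ 129.44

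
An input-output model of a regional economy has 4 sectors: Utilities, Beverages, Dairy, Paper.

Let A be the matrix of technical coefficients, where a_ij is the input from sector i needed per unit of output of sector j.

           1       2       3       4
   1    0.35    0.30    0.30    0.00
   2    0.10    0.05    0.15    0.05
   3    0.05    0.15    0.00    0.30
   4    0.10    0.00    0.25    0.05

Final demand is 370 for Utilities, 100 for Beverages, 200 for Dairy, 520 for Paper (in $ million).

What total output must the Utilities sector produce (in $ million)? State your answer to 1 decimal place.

x_1 = 970.5

I − A =
  [   0.65    -0.30    -0.30     0.00]
  [  -0.10     0.95    -0.15    -0.05]
  [  -0.05    -0.15     1.00    -0.30]
  [  -0.10     0.00    -0.25     0.95]
Compute the cofactors C_ij = (−1)^(i+j)·(3×3 minor ij) of I−A; the adjugate is their transpose:
adj(I−A) = Cᵀ =
  [ 0.808000   0.305250   0.317250   0.116250]
  [ 0.104750   0.545500   0.130750   0.070000]
  [ 0.088625   0.115875   0.556625   0.181875]
  [ 0.108375   0.062625   0.179875   0.551875]
det(I−A) = Σ_j (I−A)_1j·C_1j = (0.65)(0.808000) + (-0.30)(0.104750) + (-0.30)(0.088625) + (0.00)(0.108375) = 0.4671875
(I − A)⁻¹ = adj(I−A) / det(I−A) ≈
  [   1.7295     0.6534     0.6791     0.2488]
  [   0.2242     1.1676     0.2799     0.1498]
  [   0.1897     0.2480     1.1914     0.3893]
  [   0.2320     0.1340     0.3850     1.1813]
x = (I − A)⁻¹ d = adj(I−A)·d / det(I−A), with det(I−A) = 0.4671875:
  x_1 = (0.808000·370 + 0.305250·100 + 0.317250·200 + 0.116250·520) / 0.4671875 = 453.385 / 0.4671875 ≈ 970.5
  x_2 = (0.104750·370 + 0.545500·100 + 0.130750·200 + 0.070000·520) / 0.4671875 = 155.8575 / 0.4671875 ≈ 333.6
  x_3 = (0.088625·370 + 0.115875·100 + 0.556625·200 + 0.181875·520) / 0.4671875 = 250.27875 / 0.4671875 ≈ 535.7
  x_4 = (0.108375·370 + 0.062625·100 + 0.179875·200 + 0.551875·520) / 0.4671875 = 369.31125 / 0.4671875 ≈ 790.5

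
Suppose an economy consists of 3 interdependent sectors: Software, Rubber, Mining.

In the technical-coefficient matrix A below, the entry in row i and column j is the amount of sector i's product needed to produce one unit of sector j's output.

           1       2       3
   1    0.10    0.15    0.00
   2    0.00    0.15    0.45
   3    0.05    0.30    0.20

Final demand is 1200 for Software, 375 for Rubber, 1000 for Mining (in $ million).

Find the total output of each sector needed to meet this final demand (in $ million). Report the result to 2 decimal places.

I − A =
  [   0.90    -0.15     0.00]
  [   0.00     0.85    -0.45]
  [  -0.05    -0.30     0.80]
Cofactors of I−A, C_ij = (−1)^(i+j)·(minor ij) (rows/columns in the sector order above):
  C_11 = (0.85)(0.80) − (-0.45)(-0.30) = 0.5450
  C_12 = −[(0.00)(0.80) − (-0.45)(-0.05)] = 0.0225
  C_13 = (0.00)(-0.30) − (0.85)(-0.05) = 0.0425
  C_21 = −[(-0.15)(0.80) − (0.00)(-0.30)] = 0.1200
  C_22 = (0.90)(0.80) − (0.00)(-0.05) = 0.7200
  C_23 = −[(0.90)(-0.30) − (-0.15)(-0.05)] = 0.2775
  C_31 = (-0.15)(-0.45) − (0.00)(0.85) = 0.0675
  C_32 = −[(0.90)(-0.45) − (0.00)(0.00)] = 0.4050
  C_33 = (0.90)(0.85) − (-0.15)(0.00) = 0.7650
det(I−A) = Σ_j (I−A)_1j·C_1j = (0.90)(0.5450) + (-0.15)(0.0225) + (0.00)(0.0425) = 0.487125
adj(I−A) = Cᵀ =
  [ 0.5450   0.1200   0.0675]
  [ 0.0225   0.7200   0.4050]
  [ 0.0425   0.2775   0.7650]
(I − A)⁻¹ = adj(I−A) / det(I−A) ≈
  [   1.1188     0.2463     0.1386]
  [   0.0462     1.4781     0.8314]
  [   0.0872     0.5697     1.5704]
x = (I − A)⁻¹ d = adj(I−A)·d / det(I−A), with det(I−A) = 0.487125:
  x_1 = (0.5450·1200 + 0.1200·375 + 0.0675·1000) / 0.487125 = 766.50 / 0.487125 ≈ 1573.52
  x_2 = (0.0225·1200 + 0.7200·375 + 0.4050·1000) / 0.487125 = 702.00 / 0.487125 ≈ 1441.11
  x_3 = (0.0425·1200 + 0.2775·375 + 0.7650·1000) / 0.487125 = 920.0625 / 0.487125 ≈ 1888.76

x_1 = 1573.52, x_2 = 1441.11, x_3 = 1888.76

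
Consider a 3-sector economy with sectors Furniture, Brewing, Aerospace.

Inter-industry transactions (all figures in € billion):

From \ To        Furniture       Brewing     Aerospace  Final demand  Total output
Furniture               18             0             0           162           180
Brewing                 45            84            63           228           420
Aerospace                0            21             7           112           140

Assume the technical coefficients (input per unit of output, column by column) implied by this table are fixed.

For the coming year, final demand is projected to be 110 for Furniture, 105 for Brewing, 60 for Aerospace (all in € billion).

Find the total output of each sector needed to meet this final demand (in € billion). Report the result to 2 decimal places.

Technical coefficients a_ij = z_ij / X_j:
  a_11 = 18/180 = 0.10, a_21 = 45/180 = 0.25, a_31 = 0/180 = 0.00
  a_12 = 0/420 = 0.00, a_22 = 84/420 = 0.20, a_32 = 21/420 = 0.05
  a_13 = 0/140 = 0.00, a_23 = 63/140 = 0.45, a_33 = 7/140 = 0.05
I − A =
  [   0.90     0.00     0.00]
  [  -0.25     0.80    -0.45]
  [   0.00    -0.05     0.95]
Cofactors of I−A, C_ij = (−1)^(i+j)·(minor ij) (rows/columns in the sector order above):
  C_11 = (0.80)(0.95) − (-0.45)(-0.05) = 0.7375
  C_12 = −[(-0.25)(0.95) − (-0.45)(0.00)] = 0.2375
  C_13 = (-0.25)(-0.05) − (0.80)(0.00) = 0.0125
  C_21 = −[(0.00)(0.95) − (0.00)(-0.05)] = 0.0000
  C_22 = (0.90)(0.95) − (0.00)(0.00) = 0.8550
  C_23 = −[(0.90)(-0.05) − (0.00)(0.00)] = 0.0450
  C_31 = (0.00)(-0.45) − (0.00)(0.80) = 0.0000
  C_32 = −[(0.90)(-0.45) − (0.00)(-0.25)] = 0.4050
  C_33 = (0.90)(0.80) − (0.00)(-0.25) = 0.7200
det(I−A) = Σ_j (I−A)_1j·C_1j = (0.90)(0.7375) + (0.00)(0.2375) + (0.00)(0.0125) = 0.66375
adj(I−A) = Cᵀ =
  [ 0.7375   0.0000   0.0000]
  [ 0.2375   0.8550   0.4050]
  [ 0.0125   0.0450   0.7200]
(I − A)⁻¹ = adj(I−A) / det(I−A) ≈
  [   1.1111     0.0000     0.0000]
  [   0.3578     1.2881     0.6102]
  [   0.0188     0.0678     1.0847]
x = (I − A)⁻¹ d = adj(I−A)·d / det(I−A), with det(I−A) = 0.66375:
  x_1 = (0.7375·110 + 0.0000·105 + 0.0000·60) / 0.66375 = 81.125 / 0.66375 ≈ 122.22
  x_2 = (0.2375·110 + 0.8550·105 + 0.4050·60) / 0.66375 = 140.20 / 0.66375 ≈ 211.22
  x_3 = (0.0125·110 + 0.0450·105 + 0.7200·60) / 0.66375 = 49.30 / 0.66375 ≈ 74.27

x_1 = 122.22, x_2 = 211.22, x_3 = 74.27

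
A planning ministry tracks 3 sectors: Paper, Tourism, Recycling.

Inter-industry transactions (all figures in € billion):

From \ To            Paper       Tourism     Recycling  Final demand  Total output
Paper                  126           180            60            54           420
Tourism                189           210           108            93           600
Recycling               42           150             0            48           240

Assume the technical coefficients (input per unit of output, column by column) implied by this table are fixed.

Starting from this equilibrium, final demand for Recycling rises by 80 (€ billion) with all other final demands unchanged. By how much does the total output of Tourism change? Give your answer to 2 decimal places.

Technical coefficients a_ij = z_ij / X_j:
  a_11 = 126/420 = 0.30, a_21 = 189/420 = 0.45, a_31 = 42/420 = 0.10
  a_12 = 180/600 = 0.30, a_22 = 210/600 = 0.35, a_32 = 150/600 = 0.25
  a_13 = 60/240 = 0.25, a_23 = 108/240 = 0.45, a_33 = 0/240 = 0.00
I − A =
  [   0.70    -0.30    -0.25]
  [  -0.45     0.65    -0.45]
  [  -0.10    -0.25     1.00]
Cofactors of I−A, C_ij = (−1)^(i+j)·(minor ij) (rows/columns in the sector order above):
  C_11 = (0.65)(1.00) − (-0.45)(-0.25) = 0.5375
  C_12 = −[(-0.45)(1.00) − (-0.45)(-0.10)] = 0.4950
  C_13 = (-0.45)(-0.25) − (0.65)(-0.10) = 0.1775
  C_21 = −[(-0.30)(1.00) − (-0.25)(-0.25)] = 0.3625
  C_22 = (0.70)(1.00) − (-0.25)(-0.10) = 0.6750
  C_23 = −[(0.70)(-0.25) − (-0.30)(-0.10)] = 0.2050
  C_31 = (-0.30)(-0.45) − (-0.25)(0.65) = 0.2975
  C_32 = −[(0.70)(-0.45) − (-0.25)(-0.45)] = 0.4275
  C_33 = (0.70)(0.65) − (-0.30)(-0.45) = 0.3200
det(I−A) = Σ_j (I−A)_1j·C_1j = (0.70)(0.5375) + (-0.30)(0.4950) + (-0.25)(0.1775) = 0.183375
adj(I−A) = Cᵀ =
  [ 0.5375   0.3625   0.2975]
  [ 0.4950   0.6750   0.4275]
  [ 0.1775   0.2050   0.3200]
(I − A)⁻¹ = adj(I−A) / det(I−A) ≈
  [   2.9312     1.9768     1.6224]
  [   2.6994     3.6810     2.3313]
  [   0.9680     1.1179     1.7451]
Δx = (I − A)⁻¹ Δd with Δd having +80 in the Recycling component and 0 elsewhere.
So Δx_2 = L_23 · (+80), where L_23 = adj(I−A)_23 / det(I−A) = 0.4275 / 0.183375.
Δx_2 = 0.4275 × (+80) / 0.183375 = 34.20 / 0.183375 ≈ 186.50.

Δx_2 = 186.50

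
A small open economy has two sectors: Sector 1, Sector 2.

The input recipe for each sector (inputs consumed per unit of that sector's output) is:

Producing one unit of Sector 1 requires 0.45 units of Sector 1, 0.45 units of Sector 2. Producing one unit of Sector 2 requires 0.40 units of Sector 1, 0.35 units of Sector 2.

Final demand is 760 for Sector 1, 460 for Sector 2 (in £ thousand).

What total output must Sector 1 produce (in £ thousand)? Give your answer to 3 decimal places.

I − A =
  [   0.55    -0.40]
  [  -0.45     0.65]
det(I−A) = (0.55)(0.65) − (-0.40)(-0.45) = 0.1775
adj(I−A) = [[0.65, 0.40], [0.45, 0.55]]
(I − A)⁻¹ = adj(I−A) / det(I−A) ≈
  [   3.6620     2.2535]
  [   2.5352     3.0986]
x = (I − A)⁻¹ d = adj(I−A)·d / det(I−A), with det(I−A) = 0.1775:
  x_1 = (0.65·760 + 0.40·460) / 0.1775 = 678.00 / 0.1775 ≈ 3819.718
  x_2 = (0.45·760 + 0.55·460) / 0.1775 = 595.00 / 0.1775 ≈ 3352.113

x_1 = 3819.718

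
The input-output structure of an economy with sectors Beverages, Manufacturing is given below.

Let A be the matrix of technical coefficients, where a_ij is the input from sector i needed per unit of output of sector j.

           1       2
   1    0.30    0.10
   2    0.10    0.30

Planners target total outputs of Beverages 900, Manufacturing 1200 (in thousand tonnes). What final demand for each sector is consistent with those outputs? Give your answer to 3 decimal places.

d_1 = 510.000, d_2 = 750.000

I − A =
  [   0.70    -0.10]
  [  -0.10     0.70]
d = (I − A) x:
  d_1 = (+0.70)·900 + (-0.10)·1200 = 510.000
  d_2 = (-0.10)·900 + (+0.70)·1200 = 750.000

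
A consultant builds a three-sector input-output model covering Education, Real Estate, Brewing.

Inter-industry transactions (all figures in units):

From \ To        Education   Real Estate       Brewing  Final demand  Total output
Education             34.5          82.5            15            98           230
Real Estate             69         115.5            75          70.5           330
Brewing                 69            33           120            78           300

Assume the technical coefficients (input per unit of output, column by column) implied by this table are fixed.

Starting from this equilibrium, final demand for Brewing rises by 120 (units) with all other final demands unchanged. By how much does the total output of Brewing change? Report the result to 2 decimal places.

Technical coefficients a_ij = z_ij / X_j:
  a_11 = 34.5/230 = 0.15, a_21 = 69/230 = 0.30, a_31 = 69/230 = 0.30
  a_12 = 82.5/330 = 0.25, a_22 = 115.5/330 = 0.35, a_32 = 33/330 = 0.10
  a_13 = 15/300 = 0.05, a_23 = 75/300 = 0.25, a_33 = 120/300 = 0.40
I − A =
  [   0.85    -0.25    -0.05]
  [  -0.30     0.65    -0.25]
  [  -0.30    -0.10     0.60]
Cofactors of I−A, C_ij = (−1)^(i+j)·(minor ij) (rows/columns in the sector order above):
  C_11 = (0.65)(0.60) − (-0.25)(-0.10) = 0.3650
  C_12 = −[(-0.30)(0.60) − (-0.25)(-0.30)] = 0.2550
  C_13 = (-0.30)(-0.10) − (0.65)(-0.30) = 0.2250
  C_21 = −[(-0.25)(0.60) − (-0.05)(-0.10)] = 0.1550
  C_22 = (0.85)(0.60) − (-0.05)(-0.30) = 0.4950
  C_23 = −[(0.85)(-0.10) − (-0.25)(-0.30)] = 0.1600
  C_31 = (-0.25)(-0.25) − (-0.05)(0.65) = 0.0950
  C_32 = −[(0.85)(-0.25) − (-0.05)(-0.30)] = 0.2275
  C_33 = (0.85)(0.65) − (-0.25)(-0.30) = 0.4775
det(I−A) = Σ_j (I−A)_1j·C_1j = (0.85)(0.3650) + (-0.25)(0.2550) + (-0.05)(0.2250) = 0.23525
adj(I−A) = Cᵀ =
  [ 0.3650   0.1550   0.0950]
  [ 0.2550   0.4950   0.2275]
  [ 0.2250   0.1600   0.4775]
(I − A)⁻¹ = adj(I−A) / det(I−A) ≈
  [   1.5515     0.6589     0.4038]
  [   1.0840     2.1041     0.9671]
  [   0.9564     0.6801     2.0298]
Δx = (I − A)⁻¹ Δd with Δd having +120 in the Brewing component and 0 elsewhere.
So Δx_3 = L_33 · (+120), where L_33 = adj(I−A)_33 / det(I−A) = 0.4775 / 0.23525.
Δx_3 = 0.4775 × (+120) / 0.23525 = 57.30 / 0.23525 ≈ 243.57.

Δx_3 = 243.57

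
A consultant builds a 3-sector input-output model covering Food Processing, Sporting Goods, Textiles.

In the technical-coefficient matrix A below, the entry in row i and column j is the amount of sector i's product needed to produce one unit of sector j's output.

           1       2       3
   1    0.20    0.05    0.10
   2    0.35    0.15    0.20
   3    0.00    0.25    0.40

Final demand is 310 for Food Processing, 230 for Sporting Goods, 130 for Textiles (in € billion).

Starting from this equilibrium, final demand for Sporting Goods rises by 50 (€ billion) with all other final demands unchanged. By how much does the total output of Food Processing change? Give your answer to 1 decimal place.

I − A =
  [   0.80    -0.05    -0.10]
  [  -0.35     0.85    -0.20]
  [   0.00    -0.25     0.60]
Cofactors of I−A, C_ij = (−1)^(i+j)·(minor ij) (rows/columns in the sector order above):
  C_11 = (0.85)(0.60) − (-0.20)(-0.25) = 0.4600
  C_12 = −[(-0.35)(0.60) − (-0.20)(0.00)] = 0.2100
  C_13 = (-0.35)(-0.25) − (0.85)(0.00) = 0.0875
  C_21 = −[(-0.05)(0.60) − (-0.10)(-0.25)] = 0.0550
  C_22 = (0.80)(0.60) − (-0.10)(0.00) = 0.4800
  C_23 = −[(0.80)(-0.25) − (-0.05)(0.00)] = 0.2000
  C_31 = (-0.05)(-0.20) − (-0.10)(0.85) = 0.0950
  C_32 = −[(0.80)(-0.20) − (-0.10)(-0.35)] = 0.1950
  C_33 = (0.80)(0.85) − (-0.05)(-0.35) = 0.6625
det(I−A) = Σ_j (I−A)_1j·C_1j = (0.80)(0.4600) + (-0.05)(0.2100) + (-0.10)(0.0875) = 0.34875
adj(I−A) = Cᵀ =
  [ 0.4600   0.0550   0.0950]
  [ 0.2100   0.4800   0.1950]
  [ 0.0875   0.2000   0.6625]
(I − A)⁻¹ = adj(I−A) / det(I−A) ≈
  [   1.3190     0.1577     0.2724]
  [   0.6022     1.3763     0.5591]
  [   0.2509     0.5735     1.8996]
Δx = (I − A)⁻¹ Δd with Δd having +50 in the Sporting Goods component and 0 elsewhere.
So Δx_1 = L_12 · (+50), where L_12 = adj(I−A)_12 / det(I−A) = 0.0550 / 0.34875.
Δx_1 = 0.0550 × (+50) / 0.34875 = 2.75 / 0.34875 ≈ 7.9.

Δx_1 = 7.9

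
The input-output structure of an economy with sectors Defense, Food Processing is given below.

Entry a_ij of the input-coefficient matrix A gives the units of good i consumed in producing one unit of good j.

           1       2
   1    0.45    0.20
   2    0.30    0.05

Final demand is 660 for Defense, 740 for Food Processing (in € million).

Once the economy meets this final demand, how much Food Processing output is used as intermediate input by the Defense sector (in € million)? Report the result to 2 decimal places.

I − A =
  [   0.55    -0.20]
  [  -0.30     0.95]
det(I−A) = (0.55)(0.95) − (-0.20)(-0.30) = 0.4625
adj(I−A) = [[0.95, 0.20], [0.30, 0.55]]
(I − A)⁻¹ = adj(I−A) / det(I−A) ≈
  [   2.0541     0.4324]
  [   0.6486     1.1892]
First solve x = (I − A)⁻¹ d = adj(I−A)·d / det(I−A); in particular x_1 = (0.95·660 + 0.20·740) / 0.4625 = 775.00 / 0.4625 ≈ 1675.6757.
Intermediate flow from 2 to 1: z_21 = a_21 · x_1 = 0.30 × 775.00 / 0.4625 = 232.50 / 0.4625 ≈ 502.70.

z_21 = 502.70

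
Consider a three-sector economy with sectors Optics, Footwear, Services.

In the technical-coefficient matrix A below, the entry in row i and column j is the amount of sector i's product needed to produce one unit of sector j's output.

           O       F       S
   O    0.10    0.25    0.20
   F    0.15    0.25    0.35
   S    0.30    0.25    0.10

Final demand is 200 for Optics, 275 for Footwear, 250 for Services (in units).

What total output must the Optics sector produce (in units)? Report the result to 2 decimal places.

I − A =
  [   0.90    -0.25    -0.20]
  [  -0.15     0.75    -0.35]
  [  -0.30    -0.25     0.90]
Cofactors of I−A, C_ij = (−1)^(i+j)·(minor ij) (rows/columns in the sector order above):
  C_11 = (0.75)(0.90) − (-0.35)(-0.25) = 0.5875
  C_12 = −[(-0.15)(0.90) − (-0.35)(-0.30)] = 0.2400
  C_13 = (-0.15)(-0.25) − (0.75)(-0.30) = 0.2625
  C_21 = −[(-0.25)(0.90) − (-0.20)(-0.25)] = 0.2750
  C_22 = (0.90)(0.90) − (-0.20)(-0.30) = 0.7500
  C_23 = −[(0.90)(-0.25) − (-0.25)(-0.30)] = 0.3000
  C_31 = (-0.25)(-0.35) − (-0.20)(0.75) = 0.2375
  C_32 = −[(0.90)(-0.35) − (-0.20)(-0.15)] = 0.3450
  C_33 = (0.90)(0.75) − (-0.25)(-0.15) = 0.6375
det(I−A) = Σ_j (I−A)_1j·C_1j = (0.90)(0.5875) + (-0.25)(0.2400) + (-0.20)(0.2625) = 0.41625
adj(I−A) = Cᵀ =
  [ 0.5875   0.2750   0.2375]
  [ 0.2400   0.7500   0.3450]
  [ 0.2625   0.3000   0.6375]
(I − A)⁻¹ = adj(I−A) / det(I−A) ≈
  [   1.4114     0.6607     0.5706]
  [   0.5766     1.8018     0.8288]
  [   0.6306     0.7207     1.5315]
x = (I − A)⁻¹ d = adj(I−A)·d / det(I−A), with det(I−A) = 0.41625:
  x_O = (0.5875·200 + 0.2750·275 + 0.2375·250) / 0.41625 = 252.50 / 0.41625 ≈ 606.61
  x_F = (0.2400·200 + 0.7500·275 + 0.3450·250) / 0.41625 = 340.50 / 0.41625 ≈ 818.02
  x_S = (0.2625·200 + 0.3000·275 + 0.6375·250) / 0.41625 = 294.375 / 0.41625 ≈ 707.21

x_O = 606.61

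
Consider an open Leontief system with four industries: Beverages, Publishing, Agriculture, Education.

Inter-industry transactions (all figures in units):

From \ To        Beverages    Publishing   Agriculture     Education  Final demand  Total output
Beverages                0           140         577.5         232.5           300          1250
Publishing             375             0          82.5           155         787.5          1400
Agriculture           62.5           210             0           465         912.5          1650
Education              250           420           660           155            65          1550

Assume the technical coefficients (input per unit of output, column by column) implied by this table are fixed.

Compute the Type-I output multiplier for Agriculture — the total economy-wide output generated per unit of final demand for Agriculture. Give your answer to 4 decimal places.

m_A = 3.1531

Technical coefficients a_ij = z_ij / X_j:
  a_BB = 0/1250 = 0.00, a_PB = 375/1250 = 0.30, a_AB = 62.5/1250 = 0.05, a_EB = 250/1250 = 0.20
  a_BP = 140/1400 = 0.10, a_PP = 0/1400 = 0.00, a_AP = 210/1400 = 0.15, a_EP = 420/1400 = 0.30
  a_BA = 577.5/1650 = 0.35, a_PA = 82.5/1650 = 0.05, a_AA = 0/1650 = 0.00, a_EA = 660/1650 = 0.40
  a_BE = 232.5/1550 = 0.15, a_PE = 155/1550 = 0.10, a_AE = 465/1550 = 0.30, a_EE = 155/1550 = 0.10
I − A =
  [   1.00    -0.10    -0.35    -0.15]
  [  -0.30     1.00    -0.05    -0.10]
  [  -0.05    -0.15     1.00    -0.30]
  [  -0.20    -0.30    -0.40     0.90]
Compute the cofactors C_ij = (−1)^(i+j)·(3×3 minor ij) of I−A; the adjugate is their transpose:
adj(I−A) = Cᵀ =
  [ 0.732750   0.210750   0.375250   0.270625]
  [ 0.261250   0.710250   0.203000   0.190125]
  [ 0.174000   0.233250   0.797500   0.320750]
  [ 0.327250   0.387250   0.505500   0.929000]
det(I−A) = Σ_j (I−A)_1j·C_1j = (1.00)(0.732750) + (-0.10)(0.261250) + (-0.35)(0.174000) + (-0.15)(0.327250) = 0.5966375
(I − A)⁻¹ = adj(I−A) / det(I−A) ≈
  [   1.22813     0.35323     0.62894     0.45358]
  [   0.43787     1.19042     0.34024     0.31866]
  [   0.29163     0.39094     1.33666     0.53760]
  [   0.54849     0.64905     0.84725     1.55706]
The output multiplier for sector j is the column-j sum of the Leontief inverse (I − A)⁻¹ = adj(I−A) / det(I−A).
Column A of adj(I−A): (0.375250, 0.203000, 0.797500, 0.505500); det(I−A) = 0.5966375.
m_A = (0.375250 + 0.203000 + 0.797500 + 0.505500) / 0.5966375 = 1.88125 / 0.5966375 ≈ 3.1531.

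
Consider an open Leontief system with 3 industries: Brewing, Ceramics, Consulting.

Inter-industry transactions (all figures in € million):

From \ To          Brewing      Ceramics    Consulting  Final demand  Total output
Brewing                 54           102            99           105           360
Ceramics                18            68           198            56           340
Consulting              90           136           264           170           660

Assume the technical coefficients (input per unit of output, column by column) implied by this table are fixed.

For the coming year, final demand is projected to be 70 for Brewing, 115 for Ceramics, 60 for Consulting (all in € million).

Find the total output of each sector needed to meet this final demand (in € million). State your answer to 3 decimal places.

x_1 = 270.807, x_2 = 320.652, x_3 = 426.605

Technical coefficients a_ij = z_ij / X_j:
  a_11 = 54/360 = 0.15, a_21 = 18/360 = 0.05, a_31 = 90/360 = 0.25
  a_12 = 102/340 = 0.30, a_22 = 68/340 = 0.20, a_32 = 136/340 = 0.40
  a_13 = 99/660 = 0.15, a_23 = 198/660 = 0.30, a_33 = 264/660 = 0.40
I − A =
  [   0.85    -0.30    -0.15]
  [  -0.05     0.80    -0.30]
  [  -0.25    -0.40     0.60]
Cofactors of I−A, C_ij = (−1)^(i+j)·(minor ij) (rows/columns in the sector order above):
  C_11 = (0.80)(0.60) − (-0.30)(-0.40) = 0.3600
  C_12 = −[(-0.05)(0.60) − (-0.30)(-0.25)] = 0.1050
  C_13 = (-0.05)(-0.40) − (0.80)(-0.25) = 0.2200
  C_21 = −[(-0.30)(0.60) − (-0.15)(-0.40)] = 0.2400
  C_22 = (0.85)(0.60) − (-0.15)(-0.25) = 0.4725
  C_23 = −[(0.85)(-0.40) − (-0.30)(-0.25)] = 0.4150
  C_31 = (-0.30)(-0.30) − (-0.15)(0.80) = 0.2100
  C_32 = −[(0.85)(-0.30) − (-0.15)(-0.05)] = 0.2625
  C_33 = (0.85)(0.80) − (-0.30)(-0.05) = 0.6650
det(I−A) = Σ_j (I−A)_1j·C_1j = (0.85)(0.3600) + (-0.30)(0.1050) + (-0.15)(0.2200) = 0.2415
adj(I−A) = Cᵀ =
  [ 0.3600   0.2400   0.2100]
  [ 0.1050   0.4725   0.2625]
  [ 0.2200   0.4150   0.6650]
(I − A)⁻¹ = adj(I−A) / det(I−A) ≈
  [   1.4907     0.9938     0.8696]
  [   0.4348     1.9565     1.0870]
  [   0.9110     1.7184     2.7536]
x = (I − A)⁻¹ d = adj(I−A)·d / det(I−A), with det(I−A) = 0.2415:
  x_1 = (0.3600·70 + 0.2400·115 + 0.2100·60) / 0.2415 = 65.40 / 0.2415 ≈ 270.807
  x_2 = (0.1050·70 + 0.4725·115 + 0.2625·60) / 0.2415 = 77.4375 / 0.2415 ≈ 320.652
  x_3 = (0.2200·70 + 0.4150·115 + 0.6650·60) / 0.2415 = 103.025 / 0.2415 ≈ 426.605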